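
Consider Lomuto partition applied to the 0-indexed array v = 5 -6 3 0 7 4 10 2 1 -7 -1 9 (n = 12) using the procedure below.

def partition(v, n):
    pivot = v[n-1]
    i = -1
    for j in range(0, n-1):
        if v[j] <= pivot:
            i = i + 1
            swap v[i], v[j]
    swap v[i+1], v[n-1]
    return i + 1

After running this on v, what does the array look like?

pivot = v[11] = 9; i = -1
j=0: v[0]=5 ≤ 9 → i=0, swap v[0],v[0] (no change) → 5 -6 3 0 7 4 10 2 1 -7 -1 9
j=1: v[1]=-6 ≤ 9 → i=1, swap v[1],v[1] (no change) → 5 -6 3 0 7 4 10 2 1 -7 -1 9
j=2: v[2]=3 ≤ 9 → i=2, swap v[2],v[2] (no change) → 5 -6 3 0 7 4 10 2 1 -7 -1 9
j=3: v[3]=0 ≤ 9 → i=3, swap v[3],v[3] (no change) → 5 -6 3 0 7 4 10 2 1 -7 -1 9
j=4: v[4]=7 ≤ 9 → i=4, swap v[4],v[4] (no change) → 5 -6 3 0 7 4 10 2 1 -7 -1 9
j=5: v[5]=4 ≤ 9 → i=5, swap v[5],v[5] (no change) → 5 -6 3 0 7 4 10 2 1 -7 -1 9
j=6: v[6]=10 > 9 → no swap
j=7: v[7]=2 ≤ 9 → i=6, swap v[6],v[7] → 5 -6 3 0 7 4 2 10 1 -7 -1 9
j=8: v[8]=1 ≤ 9 → i=7, swap v[7],v[8] → 5 -6 3 0 7 4 2 1 10 -7 -1 9
j=9: v[9]=-7 ≤ 9 → i=8, swap v[8],v[9] → 5 -6 3 0 7 4 2 1 -7 10 -1 9
j=10: v[10]=-1 ≤ 9 → i=9, swap v[9],v[10] → 5 -6 3 0 7 4 2 1 -7 -1 10 9
final swap v[10],v[11] → 5 -6 3 0 7 4 2 1 -7 -1 9 10; return 10

5 -6 3 0 7 4 2 1 -7 -1 9 10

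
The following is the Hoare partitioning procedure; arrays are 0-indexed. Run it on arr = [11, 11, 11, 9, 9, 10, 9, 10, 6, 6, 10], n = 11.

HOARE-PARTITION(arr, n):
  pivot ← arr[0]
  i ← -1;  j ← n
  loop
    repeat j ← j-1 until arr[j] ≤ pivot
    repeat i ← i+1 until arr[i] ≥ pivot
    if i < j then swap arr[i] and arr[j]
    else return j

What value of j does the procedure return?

pivot = arr[0] = 11; i = -1, j = 11
j→10 (arr[10]=10≤11), i→0 (arr[0]=11≥11); i<j, swap → [10, 11, 11, 9, 9, 10, 9, 10, 6, 6, 11]
j→9 (arr[9]=6≤11), i→1 (arr[1]=11≥11); i<j, swap → [10, 6, 11, 9, 9, 10, 9, 10, 6, 11, 11]
j→8 (arr[8]=6≤11), i→2 (arr[2]=11≥11); i<j, swap → [10, 6, 6, 9, 9, 10, 9, 10, 11, 11, 11]
j→7, i→8; i≥j, return j=7. arr = [10, 6, 6, 9, 9, 10, 9, 10, 11, 11, 11]

7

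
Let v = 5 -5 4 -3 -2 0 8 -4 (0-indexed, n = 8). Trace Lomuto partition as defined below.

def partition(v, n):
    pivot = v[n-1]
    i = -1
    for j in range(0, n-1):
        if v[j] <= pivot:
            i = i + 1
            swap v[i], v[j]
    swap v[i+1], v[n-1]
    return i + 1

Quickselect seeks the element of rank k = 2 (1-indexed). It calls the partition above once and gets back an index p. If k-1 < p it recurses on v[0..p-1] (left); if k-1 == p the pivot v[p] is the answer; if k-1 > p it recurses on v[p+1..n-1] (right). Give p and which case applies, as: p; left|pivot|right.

1; pivot

pivot=-4, i=-1
j=0: 5>-4, skip
j=1: -5≤-4, i=0, swap(0,1) ⇒ -5 5 4 -3 -2 0 8 -4
j=2: 4>-4, skip
j=3: -3>-4, skip
j=4: -2>-4, skip
j=5: 0>-4, skip
j=6: 8>-4, skip
swap(1,7) ⇒ -5 -4 4 -3 -2 0 8 5; return 1
p = 1; k-1 = 1 == 1 ⇒ pivot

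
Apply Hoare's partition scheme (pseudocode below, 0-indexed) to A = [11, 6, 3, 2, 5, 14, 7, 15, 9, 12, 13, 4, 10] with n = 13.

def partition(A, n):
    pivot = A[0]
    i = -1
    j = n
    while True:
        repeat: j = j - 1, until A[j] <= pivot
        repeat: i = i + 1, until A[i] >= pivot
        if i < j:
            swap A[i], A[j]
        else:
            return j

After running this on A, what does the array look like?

pivot=11
j stops at 12 (10), i stops at 0 (11); swap ⇒ [10, 6, 3, 2, 5, 14, 7, 15, 9, 12, 13, 4, 11]
j stops at 11 (4), i stops at 5 (14); swap ⇒ [10, 6, 3, 2, 5, 4, 7, 15, 9, 12, 13, 14, 11]
j stops at 8 (9), i stops at 7 (15); swap ⇒ [10, 6, 3, 2, 5, 4, 7, 9, 15, 12, 13, 14, 11]
j stops at 7, i stops at 8; i≥j ⇒ return 7. A=[10, 6, 3, 2, 5, 4, 7, 9, 15, 12, 13, 14, 11]

[10, 6, 3, 2, 5, 4, 7, 9, 15, 12, 13, 14, 11]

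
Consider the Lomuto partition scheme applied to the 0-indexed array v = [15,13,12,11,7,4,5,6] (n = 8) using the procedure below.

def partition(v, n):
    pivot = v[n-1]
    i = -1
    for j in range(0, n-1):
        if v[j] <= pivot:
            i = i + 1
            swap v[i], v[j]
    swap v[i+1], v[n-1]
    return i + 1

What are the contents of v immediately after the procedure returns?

pivot = v[7] = 6; i = -1
j=0: v[0]=15 > 6 → no swap
j=1: v[1]=13 > 6 → no swap
j=2: v[2]=12 > 6 → no swap
j=3: v[3]=11 > 6 → no swap
j=4: v[4]=7 > 6 → no swap
j=5: v[5]=4 ≤ 6 → i=0, swap v[0],v[5] → [4,13,12,11,7,15,5,6]
j=6: v[6]=5 ≤ 6 → i=1, swap v[1],v[6] → [4,5,12,11,7,15,13,6]
final swap v[2],v[7] → [4,5,6,11,7,15,13,12]; return 2

[4,5,6,11,7,15,13,12]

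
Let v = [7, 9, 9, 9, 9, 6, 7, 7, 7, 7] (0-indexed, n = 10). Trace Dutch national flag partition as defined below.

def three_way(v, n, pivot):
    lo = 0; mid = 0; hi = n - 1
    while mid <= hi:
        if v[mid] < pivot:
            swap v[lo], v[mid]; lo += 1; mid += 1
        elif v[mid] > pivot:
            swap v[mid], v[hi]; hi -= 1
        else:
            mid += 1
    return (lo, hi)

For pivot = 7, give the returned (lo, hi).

(1, 5)

lo=0 mid=0 hi=9
7=7: mid=1
9>7: swap(1,9), hi=8 ⇒ [7, 7, 9, 9, 9, 6, 7, 7, 7, 9]
7=7: mid=2
9>7: swap(2,8), hi=7 ⇒ [7, 7, 7, 9, 9, 6, 7, 7, 9, 9]
7=7: mid=3
9>7: swap(3,7), hi=6 ⇒ [7, 7, 7, 7, 9, 6, 7, 9, 9, 9]
7=7: mid=4
9>7: swap(4,6), hi=5 ⇒ [7, 7, 7, 7, 7, 6, 9, 9, 9, 9]
7=7: mid=5
6<7: swap(0,5), lo=1 mid=6 ⇒ [6, 7, 7, 7, 7, 7, 9, 9, 9, 9]
done. lo=1 hi=5; v=[6, 7, 7, 7, 7, 7, 9, 9, 9, 9]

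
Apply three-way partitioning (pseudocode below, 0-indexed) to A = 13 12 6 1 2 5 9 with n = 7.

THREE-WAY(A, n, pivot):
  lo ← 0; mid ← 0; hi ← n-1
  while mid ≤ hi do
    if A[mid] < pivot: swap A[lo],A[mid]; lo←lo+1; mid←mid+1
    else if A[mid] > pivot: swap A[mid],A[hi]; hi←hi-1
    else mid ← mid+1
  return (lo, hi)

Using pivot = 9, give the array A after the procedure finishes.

lo=0 mid=0 hi=6
13>9: swap(0,6), hi=5 ⇒ 9 12 6 1 2 5 13
9=9: mid=1
12>9: swap(1,5), hi=4 ⇒ 9 5 6 1 2 12 13
5<9: swap(0,1), lo=1 mid=2 ⇒ 5 9 6 1 2 12 13
6<9: swap(1,2), lo=2 mid=3 ⇒ 5 6 9 1 2 12 13
1<9: swap(2,3), lo=3 mid=4 ⇒ 5 6 1 9 2 12 13
2<9: swap(3,4), lo=4 mid=5 ⇒ 5 6 1 2 9 12 13
done. lo=4 hi=4; A=5 6 1 2 9 12 13

5 6 1 2 9 12 13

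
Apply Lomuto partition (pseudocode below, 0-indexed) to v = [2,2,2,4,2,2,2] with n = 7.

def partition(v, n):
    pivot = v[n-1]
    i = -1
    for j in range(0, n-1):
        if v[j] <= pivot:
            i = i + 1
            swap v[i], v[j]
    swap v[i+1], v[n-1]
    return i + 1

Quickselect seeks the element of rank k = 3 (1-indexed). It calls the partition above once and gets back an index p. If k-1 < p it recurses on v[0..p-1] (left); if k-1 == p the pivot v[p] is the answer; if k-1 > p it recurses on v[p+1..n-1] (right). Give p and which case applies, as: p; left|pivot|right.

pivot=2, i=-1
j=0: 2≤2, i=0, swap(0,0) ⇒ [2,2,2,4,2,2,2]
j=1: 2≤2, i=1, swap(1,1) ⇒ [2,2,2,4,2,2,2]
j=2: 2≤2, i=2, swap(2,2) ⇒ [2,2,2,4,2,2,2]
j=3: 4>2, skip
j=4: 2≤2, i=3, swap(3,4) ⇒ [2,2,2,2,4,2,2]
j=5: 2≤2, i=4, swap(4,5) ⇒ [2,2,2,2,2,4,2]
swap(5,6) ⇒ [2,2,2,2,2,2,4]; return 5
p = 5; k-1 = 2 < 5 ⇒ left

5; left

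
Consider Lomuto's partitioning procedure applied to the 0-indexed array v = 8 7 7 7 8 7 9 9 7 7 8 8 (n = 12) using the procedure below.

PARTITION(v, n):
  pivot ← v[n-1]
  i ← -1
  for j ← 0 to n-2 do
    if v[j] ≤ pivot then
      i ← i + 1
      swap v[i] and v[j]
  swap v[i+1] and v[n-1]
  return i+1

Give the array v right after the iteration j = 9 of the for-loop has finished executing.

pivot=8, i=-1
j=0: 8≤8, i=0, swap(0,0) ⇒ 8 7 7 7 8 7 9 9 7 7 8 8
j=1: 7≤8, i=1, swap(1,1) ⇒ 8 7 7 7 8 7 9 9 7 7 8 8
j=2: 7≤8, i=2, swap(2,2) ⇒ 8 7 7 7 8 7 9 9 7 7 8 8
j=3: 7≤8, i=3, swap(3,3) ⇒ 8 7 7 7 8 7 9 9 7 7 8 8
j=4: 8≤8, i=4, swap(4,4) ⇒ 8 7 7 7 8 7 9 9 7 7 8 8
j=5: 7≤8, i=5, swap(5,5) ⇒ 8 7 7 7 8 7 9 9 7 7 8 8
j=6: 9>8, skip
j=7: 9>8, skip
j=8: 7≤8, i=6, swap(6,8) ⇒ 8 7 7 7 8 7 7 9 9 7 8 8
j=9: 7≤8, i=7, swap(7,9) ⇒ 8 7 7 7 8 7 7 7 9 9 8 8
(after j=9) v = 8 7 7 7 8 7 7 7 9 9 8 8

8 7 7 7 8 7 7 7 9 9 8 8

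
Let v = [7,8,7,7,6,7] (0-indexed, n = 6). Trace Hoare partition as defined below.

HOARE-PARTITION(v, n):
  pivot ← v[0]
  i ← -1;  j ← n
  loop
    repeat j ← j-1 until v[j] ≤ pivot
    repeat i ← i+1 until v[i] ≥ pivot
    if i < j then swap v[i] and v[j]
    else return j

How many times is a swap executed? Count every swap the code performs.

pivot = v[0] = 7; i = -1, j = 6
j→5 (v[5]=7≤7), i→0 (v[0]=7≥7); i<j, swap → [7,8,7,7,6,7]
j→4 (v[4]=6≤7), i→1 (v[1]=8≥7); i<j, swap → [7,6,7,7,8,7]
j→3 (v[3]=7≤7), i→2 (v[2]=7≥7); i<j, swap → [7,6,7,7,8,7]
j→2, i→3; i≥j, return j=2. v = [7,6,7,7,8,7]

3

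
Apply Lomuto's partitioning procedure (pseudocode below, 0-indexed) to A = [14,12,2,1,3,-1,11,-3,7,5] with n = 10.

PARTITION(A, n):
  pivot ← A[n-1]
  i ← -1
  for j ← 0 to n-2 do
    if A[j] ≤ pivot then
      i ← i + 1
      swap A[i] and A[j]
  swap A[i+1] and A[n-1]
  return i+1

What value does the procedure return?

5

pivot=5, i=-1
j=0: 14>5, skip
j=1: 12>5, skip
j=2: 2≤5, i=0, swap(0,2) ⇒ [2,12,14,1,3,-1,11,-3,7,5]
j=3: 1≤5, i=1, swap(1,3) ⇒ [2,1,14,12,3,-1,11,-3,7,5]
j=4: 3≤5, i=2, swap(2,4) ⇒ [2,1,3,12,14,-1,11,-3,7,5]
j=5: -1≤5, i=3, swap(3,5) ⇒ [2,1,3,-1,14,12,11,-3,7,5]
j=6: 11>5, skip
j=7: -3≤5, i=4, swap(4,7) ⇒ [2,1,3,-1,-3,12,11,14,7,5]
j=8: 7>5, skip
swap(5,9) ⇒ [2,1,3,-1,-3,5,11,14,7,12]; return 5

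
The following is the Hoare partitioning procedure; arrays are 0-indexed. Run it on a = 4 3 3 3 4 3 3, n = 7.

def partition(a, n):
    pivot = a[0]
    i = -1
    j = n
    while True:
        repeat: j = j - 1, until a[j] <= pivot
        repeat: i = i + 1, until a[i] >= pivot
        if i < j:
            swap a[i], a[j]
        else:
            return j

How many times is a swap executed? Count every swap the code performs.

2

pivot=4
j stops at 6 (3), i stops at 0 (4); swap ⇒ 3 3 3 3 4 3 4
j stops at 5 (3), i stops at 4 (4); swap ⇒ 3 3 3 3 3 4 4
j stops at 4, i stops at 5; i≥j ⇒ return 4. a=3 3 3 3 3 4 4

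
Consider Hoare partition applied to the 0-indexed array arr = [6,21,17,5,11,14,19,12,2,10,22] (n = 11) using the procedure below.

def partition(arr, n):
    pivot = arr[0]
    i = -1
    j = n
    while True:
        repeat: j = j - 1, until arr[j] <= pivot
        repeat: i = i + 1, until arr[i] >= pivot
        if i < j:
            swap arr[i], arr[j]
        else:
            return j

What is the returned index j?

1

pivot=6
j stops at 8 (2), i stops at 0 (6); swap ⇒ [2,21,17,5,11,14,19,12,6,10,22]
j stops at 3 (5), i stops at 1 (21); swap ⇒ [2,5,17,21,11,14,19,12,6,10,22]
j stops at 1, i stops at 2; i≥j ⇒ return 1. arr=[2,5,17,21,11,14,19,12,6,10,22]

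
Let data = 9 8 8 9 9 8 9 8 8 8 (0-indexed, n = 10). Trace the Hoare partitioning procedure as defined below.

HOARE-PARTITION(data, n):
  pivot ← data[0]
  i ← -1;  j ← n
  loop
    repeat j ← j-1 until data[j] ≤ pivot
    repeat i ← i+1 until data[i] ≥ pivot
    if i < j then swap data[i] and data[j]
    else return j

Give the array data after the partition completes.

pivot = data[0] = 9; i = -1, j = 10
j→9 (data[9]=8≤9), i→0 (data[0]=9≥9); i<j, swap → 8 8 8 9 9 8 9 8 8 9
j→8 (data[8]=8≤9), i→3 (data[3]=9≥9); i<j, swap → 8 8 8 8 9 8 9 8 9 9
j→7 (data[7]=8≤9), i→4 (data[4]=9≥9); i<j, swap → 8 8 8 8 8 8 9 9 9 9
j→6, i→6; i≥j, return j=6. data = 8 8 8 8 8 8 9 9 9 9

8 8 8 8 8 8 9 9 9 9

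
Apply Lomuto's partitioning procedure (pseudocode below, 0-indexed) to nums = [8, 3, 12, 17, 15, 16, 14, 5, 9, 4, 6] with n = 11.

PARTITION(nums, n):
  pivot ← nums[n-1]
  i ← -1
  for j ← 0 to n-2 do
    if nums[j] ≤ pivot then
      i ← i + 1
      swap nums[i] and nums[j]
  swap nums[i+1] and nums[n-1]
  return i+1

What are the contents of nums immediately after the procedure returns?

pivot = nums[10] = 6; i = -1
j=0: nums[0]=8 > 6 → no swap
j=1: nums[1]=3 ≤ 6 → i=0, swap nums[0],nums[1] → [3, 8, 12, 17, 15, 16, 14, 5, 9, 4, 6]
j=2: nums[2]=12 > 6 → no swap
j=3: nums[3]=17 > 6 → no swap
j=4: nums[4]=15 > 6 → no swap
j=5: nums[5]=16 > 6 → no swap
j=6: nums[6]=14 > 6 → no swap
j=7: nums[7]=5 ≤ 6 → i=1, swap nums[1],nums[7] → [3, 5, 12, 17, 15, 16, 14, 8, 9, 4, 6]
j=8: nums[8]=9 > 6 → no swap
j=9: nums[9]=4 ≤ 6 → i=2, swap nums[2],nums[9] → [3, 5, 4, 17, 15, 16, 14, 8, 9, 12, 6]
final swap nums[3],nums[10] → [3, 5, 4, 6, 15, 16, 14, 8, 9, 12, 17]; return 3

[3, 5, 4, 6, 15, 16, 14, 8, 9, 12, 17]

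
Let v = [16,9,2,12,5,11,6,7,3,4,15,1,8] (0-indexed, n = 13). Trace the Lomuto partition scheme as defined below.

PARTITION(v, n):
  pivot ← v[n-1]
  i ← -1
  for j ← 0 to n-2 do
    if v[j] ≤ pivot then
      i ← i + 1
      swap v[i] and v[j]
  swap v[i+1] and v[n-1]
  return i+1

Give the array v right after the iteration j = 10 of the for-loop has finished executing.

[2,5,6,7,3,4,16,12,9,11,15,1,8]

pivot = v[12] = 8; i = -1
j=0: v[0]=16 > 8 → no swap
j=1: v[1]=9 > 8 → no swap
j=2: v[2]=2 ≤ 8 → i=0, swap v[0],v[2] → [2,9,16,12,5,11,6,7,3,4,15,1,8]
j=3: v[3]=12 > 8 → no swap
j=4: v[4]=5 ≤ 8 → i=1, swap v[1],v[4] → [2,5,16,12,9,11,6,7,3,4,15,1,8]
j=5: v[5]=11 > 8 → no swap
j=6: v[6]=6 ≤ 8 → i=2, swap v[2],v[6] → [2,5,6,12,9,11,16,7,3,4,15,1,8]
j=7: v[7]=7 ≤ 8 → i=3, swap v[3],v[7] → [2,5,6,7,9,11,16,12,3,4,15,1,8]
j=8: v[8]=3 ≤ 8 → i=4, swap v[4],v[8] → [2,5,6,7,3,11,16,12,9,4,15,1,8]
j=9: v[9]=4 ≤ 8 → i=5, swap v[5],v[9] → [2,5,6,7,3,4,16,12,9,11,15,1,8]
j=10: v[10]=15 > 8 → no swap
(after j=10) v = [2,5,6,7,3,4,16,12,9,11,15,1,8]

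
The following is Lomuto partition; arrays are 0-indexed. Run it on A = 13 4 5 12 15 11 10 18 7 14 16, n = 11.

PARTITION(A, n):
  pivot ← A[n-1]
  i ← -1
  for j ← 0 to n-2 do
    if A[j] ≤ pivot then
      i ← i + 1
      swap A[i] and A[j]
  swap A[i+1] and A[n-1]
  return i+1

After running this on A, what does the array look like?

pivot=16, i=-1
j=0: 13≤16, i=0, swap(0,0) ⇒ 13 4 5 12 15 11 10 18 7 14 16
j=1: 4≤16, i=1, swap(1,1) ⇒ 13 4 5 12 15 11 10 18 7 14 16
j=2: 5≤16, i=2, swap(2,2) ⇒ 13 4 5 12 15 11 10 18 7 14 16
j=3: 12≤16, i=3, swap(3,3) ⇒ 13 4 5 12 15 11 10 18 7 14 16
j=4: 15≤16, i=4, swap(4,4) ⇒ 13 4 5 12 15 11 10 18 7 14 16
j=5: 11≤16, i=5, swap(5,5) ⇒ 13 4 5 12 15 11 10 18 7 14 16
j=6: 10≤16, i=6, swap(6,6) ⇒ 13 4 5 12 15 11 10 18 7 14 16
j=7: 18>16, skip
j=8: 7≤16, i=7, swap(7,8) ⇒ 13 4 5 12 15 11 10 7 18 14 16
j=9: 14≤16, i=8, swap(8,9) ⇒ 13 4 5 12 15 11 10 7 14 18 16
swap(9,10) ⇒ 13 4 5 12 15 11 10 7 14 16 18; return 9

13 4 5 12 15 11 10 7 14 16 18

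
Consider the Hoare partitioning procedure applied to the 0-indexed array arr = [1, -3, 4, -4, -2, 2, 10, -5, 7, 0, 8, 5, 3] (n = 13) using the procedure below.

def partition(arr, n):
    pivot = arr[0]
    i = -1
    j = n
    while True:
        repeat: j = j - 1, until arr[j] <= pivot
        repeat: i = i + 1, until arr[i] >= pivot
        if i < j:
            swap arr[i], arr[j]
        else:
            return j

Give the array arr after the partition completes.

[0, -3, -5, -4, -2, 2, 10, 4, 7, 1, 8, 5, 3]

pivot=1
j stops at 9 (0), i stops at 0 (1); swap ⇒ [0, -3, 4, -4, -2, 2, 10, -5, 7, 1, 8, 5, 3]
j stops at 7 (-5), i stops at 2 (4); swap ⇒ [0, -3, -5, -4, -2, 2, 10, 4, 7, 1, 8, 5, 3]
j stops at 4, i stops at 5; i≥j ⇒ return 4. arr=[0, -3, -5, -4, -2, 2, 10, 4, 7, 1, 8, 5, 3]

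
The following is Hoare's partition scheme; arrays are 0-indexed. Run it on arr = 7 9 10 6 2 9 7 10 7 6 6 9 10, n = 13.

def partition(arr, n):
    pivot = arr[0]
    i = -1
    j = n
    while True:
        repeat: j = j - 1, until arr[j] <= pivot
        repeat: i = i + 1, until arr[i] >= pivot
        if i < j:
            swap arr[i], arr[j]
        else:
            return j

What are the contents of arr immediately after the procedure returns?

pivot = arr[0] = 7; i = -1, j = 13
j→10 (arr[10]=6≤7), i→0 (arr[0]=7≥7); i<j, swap → 6 9 10 6 2 9 7 10 7 6 7 9 10
j→9 (arr[9]=6≤7), i→1 (arr[1]=9≥7); i<j, swap → 6 6 10 6 2 9 7 10 7 9 7 9 10
j→8 (arr[8]=7≤7), i→2 (arr[2]=10≥7); i<j, swap → 6 6 7 6 2 9 7 10 10 9 7 9 10
j→6 (arr[6]=7≤7), i→5 (arr[5]=9≥7); i<j, swap → 6 6 7 6 2 7 9 10 10 9 7 9 10
j→5, i→6; i≥j, return j=5. arr = 6 6 7 6 2 7 9 10 10 9 7 9 10

6 6 7 6 2 7 9 10 10 9 7 9 10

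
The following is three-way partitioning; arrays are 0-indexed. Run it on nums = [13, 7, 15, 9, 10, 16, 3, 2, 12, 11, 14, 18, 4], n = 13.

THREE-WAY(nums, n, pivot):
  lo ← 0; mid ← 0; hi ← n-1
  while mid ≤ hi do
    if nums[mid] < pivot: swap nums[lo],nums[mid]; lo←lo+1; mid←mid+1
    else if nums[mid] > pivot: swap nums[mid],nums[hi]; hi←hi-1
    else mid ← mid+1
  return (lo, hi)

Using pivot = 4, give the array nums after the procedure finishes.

[2, 3, 4, 10, 16, 9, 15, 12, 11, 14, 18, 7, 13]

pivot = 4; lo=0, mid=0, hi=12
nums[mid]=13>4: swap nums[0],nums[12]; hi=11 → [4, 7, 15, 9, 10, 16, 3, 2, 12, 11, 14, 18, 13]
nums[mid]=4=4: mid=1
nums[mid]=7>4: swap nums[1],nums[11]; hi=10 → [4, 18, 15, 9, 10, 16, 3, 2, 12, 11, 14, 7, 13]
nums[mid]=18>4: swap nums[1],nums[10]; hi=9 → [4, 14, 15, 9, 10, 16, 3, 2, 12, 11, 18, 7, 13]
nums[mid]=14>4: swap nums[1],nums[9]; hi=8 → [4, 11, 15, 9, 10, 16, 3, 2, 12, 14, 18, 7, 13]
nums[mid]=11>4: swap nums[1],nums[8]; hi=7 → [4, 12, 15, 9, 10, 16, 3, 2, 11, 14, 18, 7, 13]
nums[mid]=12>4: swap nums[1],nums[7]; hi=6 → [4, 2, 15, 9, 10, 16, 3, 12, 11, 14, 18, 7, 13]
nums[mid]=2<4: swap nums[0],nums[1]; lo=1,mid=2 → [2, 4, 15, 9, 10, 16, 3, 12, 11, 14, 18, 7, 13]
nums[mid]=15>4: swap nums[2],nums[6]; hi=5 → [2, 4, 3, 9, 10, 16, 15, 12, 11, 14, 18, 7, 13]
nums[mid]=3<4: swap nums[1],nums[2]; lo=2,mid=3 → [2, 3, 4, 9, 10, 16, 15, 12, 11, 14, 18, 7, 13]
nums[mid]=9>4: swap nums[3],nums[5]; hi=4 → [2, 3, 4, 16, 10, 9, 15, 12, 11, 14, 18, 7, 13]
nums[mid]=16>4: swap nums[3],nums[4]; hi=3 → [2, 3, 4, 10, 16, 9, 15, 12, 11, 14, 18, 7, 13]
nums[mid]=10>4: swap nums[3],nums[3]; hi=2 → [2, 3, 4, 10, 16, 9, 15, 12, 11, 14, 18, 7, 13]
end: lo=2, hi=2; nums = [2, 3, 4, 10, 16, 9, 15, 12, 11, 14, 18, 7, 13]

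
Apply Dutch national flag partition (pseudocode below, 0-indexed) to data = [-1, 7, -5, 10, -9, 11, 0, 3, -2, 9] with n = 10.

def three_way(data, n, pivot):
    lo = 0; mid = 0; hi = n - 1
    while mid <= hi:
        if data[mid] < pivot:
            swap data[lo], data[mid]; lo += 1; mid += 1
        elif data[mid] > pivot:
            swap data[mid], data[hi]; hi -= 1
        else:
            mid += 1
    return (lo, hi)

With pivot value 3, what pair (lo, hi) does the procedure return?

pivot = 3; lo=0, mid=0, hi=9
data[mid]=-1<3: swap data[0],data[0]; lo=1,mid=1 → [-1, 7, -5, 10, -9, 11, 0, 3, -2, 9]
data[mid]=7>3: swap data[1],data[9]; hi=8 → [-1, 9, -5, 10, -9, 11, 0, 3, -2, 7]
data[mid]=9>3: swap data[1],data[8]; hi=7 → [-1, -2, -5, 10, -9, 11, 0, 3, 9, 7]
data[mid]=-2<3: swap data[1],data[1]; lo=2,mid=2 → [-1, -2, -5, 10, -9, 11, 0, 3, 9, 7]
data[mid]=-5<3: swap data[2],data[2]; lo=3,mid=3 → [-1, -2, -5, 10, -9, 11, 0, 3, 9, 7]
data[mid]=10>3: swap data[3],data[7]; hi=6 → [-1, -2, -5, 3, -9, 11, 0, 10, 9, 7]
data[mid]=3=3: mid=4
data[mid]=-9<3: swap data[3],data[4]; lo=4,mid=5 → [-1, -2, -5, -9, 3, 11, 0, 10, 9, 7]
data[mid]=11>3: swap data[5],data[6]; hi=5 → [-1, -2, -5, -9, 3, 0, 11, 10, 9, 7]
data[mid]=0<3: swap data[4],data[5]; lo=5,mid=6 → [-1, -2, -5, -9, 0, 3, 11, 10, 9, 7]
end: lo=5, hi=5; data = [-1, -2, -5, -9, 0, 3, 11, 10, 9, 7]

(5, 5)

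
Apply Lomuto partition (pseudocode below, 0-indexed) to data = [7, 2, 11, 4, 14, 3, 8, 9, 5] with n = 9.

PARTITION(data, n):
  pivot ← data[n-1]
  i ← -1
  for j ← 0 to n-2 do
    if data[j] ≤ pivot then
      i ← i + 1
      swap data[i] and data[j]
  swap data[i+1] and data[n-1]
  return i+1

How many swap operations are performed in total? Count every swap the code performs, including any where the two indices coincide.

4

pivot = data[8] = 5; i = -1
j=0: data[0]=7 > 5 → no swap
j=1: data[1]=2 ≤ 5 → i=0, swap data[0],data[1] → [2, 7, 11, 4, 14, 3, 8, 9, 5]
j=2: data[2]=11 > 5 → no swap
j=3: data[3]=4 ≤ 5 → i=1, swap data[1],data[3] → [2, 4, 11, 7, 14, 3, 8, 9, 5]
j=4: data[4]=14 > 5 → no swap
j=5: data[5]=3 ≤ 5 → i=2, swap data[2],data[5] → [2, 4, 3, 7, 14, 11, 8, 9, 5]
j=6: data[6]=8 > 5 → no swap
j=7: data[7]=9 > 5 → no swap
final swap data[3],data[8] → [2, 4, 3, 5, 14, 11, 8, 9, 7]; return 3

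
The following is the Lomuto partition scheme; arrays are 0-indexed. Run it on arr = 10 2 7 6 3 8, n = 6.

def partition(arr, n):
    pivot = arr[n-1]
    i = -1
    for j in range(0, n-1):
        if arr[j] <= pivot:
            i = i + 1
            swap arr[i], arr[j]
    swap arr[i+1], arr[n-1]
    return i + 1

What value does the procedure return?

pivot=8, i=-1
j=0: 10>8, skip
j=1: 2≤8, i=0, swap(0,1) ⇒ 2 10 7 6 3 8
j=2: 7≤8, i=1, swap(1,2) ⇒ 2 7 10 6 3 8
j=3: 6≤8, i=2, swap(2,3) ⇒ 2 7 6 10 3 8
j=4: 3≤8, i=3, swap(3,4) ⇒ 2 7 6 3 10 8
swap(4,5) ⇒ 2 7 6 3 8 10; return 4

4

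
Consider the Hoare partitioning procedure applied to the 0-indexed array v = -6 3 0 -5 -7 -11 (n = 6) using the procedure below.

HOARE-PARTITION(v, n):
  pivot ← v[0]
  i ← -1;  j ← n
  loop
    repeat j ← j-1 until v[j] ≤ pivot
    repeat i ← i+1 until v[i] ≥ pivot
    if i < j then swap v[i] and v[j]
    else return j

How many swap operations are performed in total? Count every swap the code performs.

2

pivot = v[0] = -6; i = -1, j = 6
j→5 (v[5]=-11≤-6), i→0 (v[0]=-6≥-6); i<j, swap → -11 3 0 -5 -7 -6
j→4 (v[4]=-7≤-6), i→1 (v[1]=3≥-6); i<j, swap → -11 -7 0 -5 3 -6
j→1, i→2; i≥j, return j=1. v = -11 -7 0 -5 3 -6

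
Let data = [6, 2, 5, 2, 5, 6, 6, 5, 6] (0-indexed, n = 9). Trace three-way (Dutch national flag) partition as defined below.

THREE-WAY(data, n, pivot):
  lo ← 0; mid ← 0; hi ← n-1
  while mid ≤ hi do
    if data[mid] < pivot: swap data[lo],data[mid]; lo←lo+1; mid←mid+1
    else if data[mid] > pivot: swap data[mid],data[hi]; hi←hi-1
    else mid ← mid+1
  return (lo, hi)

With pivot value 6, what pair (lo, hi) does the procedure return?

lo=0 mid=0 hi=8
6=6: mid=1
2<6: swap(0,1), lo=1 mid=2 ⇒ [2, 6, 5, 2, 5, 6, 6, 5, 6]
5<6: swap(1,2), lo=2 mid=3 ⇒ [2, 5, 6, 2, 5, 6, 6, 5, 6]
2<6: swap(2,3), lo=3 mid=4 ⇒ [2, 5, 2, 6, 5, 6, 6, 5, 6]
5<6: swap(3,4), lo=4 mid=5 ⇒ [2, 5, 2, 5, 6, 6, 6, 5, 6]
6=6: mid=6
6=6: mid=7
5<6: swap(4,7), lo=5 mid=8 ⇒ [2, 5, 2, 5, 5, 6, 6, 6, 6]
6=6: mid=9
done. lo=5 hi=8; data=[2, 5, 2, 5, 5, 6, 6, 6, 6]

(5, 8)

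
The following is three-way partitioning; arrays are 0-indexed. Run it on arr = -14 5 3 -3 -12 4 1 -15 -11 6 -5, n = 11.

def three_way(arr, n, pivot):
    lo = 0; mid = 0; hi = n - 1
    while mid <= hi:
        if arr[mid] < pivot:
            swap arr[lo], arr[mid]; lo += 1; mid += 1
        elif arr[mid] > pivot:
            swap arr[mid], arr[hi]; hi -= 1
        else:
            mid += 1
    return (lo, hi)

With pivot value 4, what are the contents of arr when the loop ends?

-14 -5 3 -3 -12 1 -15 -11 4 6 5

lo=0 mid=0 hi=10
-14<4: swap(0,0), lo=1 mid=1 ⇒ -14 5 3 -3 -12 4 1 -15 -11 6 -5
5>4: swap(1,10), hi=9 ⇒ -14 -5 3 -3 -12 4 1 -15 -11 6 5
-5<4: swap(1,1), lo=2 mid=2 ⇒ -14 -5 3 -3 -12 4 1 -15 -11 6 5
3<4: swap(2,2), lo=3 mid=3 ⇒ -14 -5 3 -3 -12 4 1 -15 -11 6 5
-3<4: swap(3,3), lo=4 mid=4 ⇒ -14 -5 3 -3 -12 4 1 -15 -11 6 5
-12<4: swap(4,4), lo=5 mid=5 ⇒ -14 -5 3 -3 -12 4 1 -15 -11 6 5
4=4: mid=6
1<4: swap(5,6), lo=6 mid=7 ⇒ -14 -5 3 -3 -12 1 4 -15 -11 6 5
-15<4: swap(6,7), lo=7 mid=8 ⇒ -14 -5 3 -3 -12 1 -15 4 -11 6 5
-11<4: swap(7,8), lo=8 mid=9 ⇒ -14 -5 3 -3 -12 1 -15 -11 4 6 5
6>4: swap(9,9), hi=8 ⇒ -14 -5 3 -3 -12 1 -15 -11 4 6 5
done. lo=8 hi=8; arr=-14 -5 3 -3 -12 1 -15 -11 4 6 5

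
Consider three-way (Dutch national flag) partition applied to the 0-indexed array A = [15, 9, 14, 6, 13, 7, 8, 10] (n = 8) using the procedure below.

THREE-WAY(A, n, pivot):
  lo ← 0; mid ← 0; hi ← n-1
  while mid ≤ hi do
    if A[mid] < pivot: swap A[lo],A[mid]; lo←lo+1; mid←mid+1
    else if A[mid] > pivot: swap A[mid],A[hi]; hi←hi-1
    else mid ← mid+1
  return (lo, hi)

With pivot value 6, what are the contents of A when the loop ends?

[6, 14, 9, 13, 7, 8, 10, 15]

lo=0 mid=0 hi=7
15>6: swap(0,7), hi=6 ⇒ [10, 9, 14, 6, 13, 7, 8, 15]
10>6: swap(0,6), hi=5 ⇒ [8, 9, 14, 6, 13, 7, 10, 15]
8>6: swap(0,5), hi=4 ⇒ [7, 9, 14, 6, 13, 8, 10, 15]
7>6: swap(0,4), hi=3 ⇒ [13, 9, 14, 6, 7, 8, 10, 15]
13>6: swap(0,3), hi=2 ⇒ [6, 9, 14, 13, 7, 8, 10, 15]
6=6: mid=1
9>6: swap(1,2), hi=1 ⇒ [6, 14, 9, 13, 7, 8, 10, 15]
14>6: swap(1,1), hi=0 ⇒ [6, 14, 9, 13, 7, 8, 10, 15]
done. lo=0 hi=0; A=[6, 14, 9, 13, 7, 8, 10, 15]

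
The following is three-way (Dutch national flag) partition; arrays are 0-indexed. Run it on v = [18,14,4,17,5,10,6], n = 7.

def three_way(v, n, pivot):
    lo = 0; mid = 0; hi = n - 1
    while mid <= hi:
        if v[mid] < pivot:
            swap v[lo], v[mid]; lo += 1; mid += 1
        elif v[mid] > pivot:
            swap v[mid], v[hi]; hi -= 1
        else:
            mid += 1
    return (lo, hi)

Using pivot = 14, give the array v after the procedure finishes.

lo=0 mid=0 hi=6
18>14: swap(0,6), hi=5 ⇒ [6,14,4,17,5,10,18]
6<14: swap(0,0), lo=1 mid=1 ⇒ [6,14,4,17,5,10,18]
14=14: mid=2
4<14: swap(1,2), lo=2 mid=3 ⇒ [6,4,14,17,5,10,18]
17>14: swap(3,5), hi=4 ⇒ [6,4,14,10,5,17,18]
10<14: swap(2,3), lo=3 mid=4 ⇒ [6,4,10,14,5,17,18]
5<14: swap(3,4), lo=4 mid=5 ⇒ [6,4,10,5,14,17,18]
done. lo=4 hi=4; v=[6,4,10,5,14,17,18]

[6,4,10,5,14,17,18]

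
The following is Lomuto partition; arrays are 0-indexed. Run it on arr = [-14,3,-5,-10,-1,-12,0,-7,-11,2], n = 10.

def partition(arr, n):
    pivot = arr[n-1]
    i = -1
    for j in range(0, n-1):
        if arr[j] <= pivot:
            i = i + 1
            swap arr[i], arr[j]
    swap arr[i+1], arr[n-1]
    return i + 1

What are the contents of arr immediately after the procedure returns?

[-14,-5,-10,-1,-12,0,-7,-11,2,3]

pivot=2, i=-1
j=0: -14≤2, i=0, swap(0,0) ⇒ [-14,3,-5,-10,-1,-12,0,-7,-11,2]
j=1: 3>2, skip
j=2: -5≤2, i=1, swap(1,2) ⇒ [-14,-5,3,-10,-1,-12,0,-7,-11,2]
j=3: -10≤2, i=2, swap(2,3) ⇒ [-14,-5,-10,3,-1,-12,0,-7,-11,2]
j=4: -1≤2, i=3, swap(3,4) ⇒ [-14,-5,-10,-1,3,-12,0,-7,-11,2]
j=5: -12≤2, i=4, swap(4,5) ⇒ [-14,-5,-10,-1,-12,3,0,-7,-11,2]
j=6: 0≤2, i=5, swap(5,6) ⇒ [-14,-5,-10,-1,-12,0,3,-7,-11,2]
j=7: -7≤2, i=6, swap(6,7) ⇒ [-14,-5,-10,-1,-12,0,-7,3,-11,2]
j=8: -11≤2, i=7, swap(7,8) ⇒ [-14,-5,-10,-1,-12,0,-7,-11,3,2]
swap(8,9) ⇒ [-14,-5,-10,-1,-12,0,-7,-11,2,3]; return 8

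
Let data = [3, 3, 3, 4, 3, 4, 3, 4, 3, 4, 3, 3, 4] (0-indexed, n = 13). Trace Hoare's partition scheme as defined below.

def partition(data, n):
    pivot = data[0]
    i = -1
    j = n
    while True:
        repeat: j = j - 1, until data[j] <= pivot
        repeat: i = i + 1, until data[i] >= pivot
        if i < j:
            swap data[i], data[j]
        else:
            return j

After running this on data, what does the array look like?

pivot = data[0] = 3; i = -1, j = 13
j→11 (data[11]=3≤3), i→0 (data[0]=3≥3); i<j, swap → [3, 3, 3, 4, 3, 4, 3, 4, 3, 4, 3, 3, 4]
j→10 (data[10]=3≤3), i→1 (data[1]=3≥3); i<j, swap → [3, 3, 3, 4, 3, 4, 3, 4, 3, 4, 3, 3, 4]
j→8 (data[8]=3≤3), i→2 (data[2]=3≥3); i<j, swap → [3, 3, 3, 4, 3, 4, 3, 4, 3, 4, 3, 3, 4]
j→6 (data[6]=3≤3), i→3 (data[3]=4≥3); i<j, swap → [3, 3, 3, 3, 3, 4, 4, 4, 3, 4, 3, 3, 4]
j→4, i→4; i≥j, return j=4. data = [3, 3, 3, 3, 3, 4, 4, 4, 3, 4, 3, 3, 4]

[3, 3, 3, 3, 3, 4, 4, 4, 3, 4, 3, 3, 4]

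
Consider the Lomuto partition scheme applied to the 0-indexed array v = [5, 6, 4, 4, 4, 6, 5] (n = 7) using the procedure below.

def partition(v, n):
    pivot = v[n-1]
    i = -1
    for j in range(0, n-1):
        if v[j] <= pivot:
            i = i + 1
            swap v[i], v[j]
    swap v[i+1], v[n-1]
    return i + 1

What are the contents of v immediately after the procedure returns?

pivot = v[6] = 5; i = -1
j=0: v[0]=5 ≤ 5 → i=0, swap v[0],v[0] (no change) → [5, 6, 4, 4, 4, 6, 5]
j=1: v[1]=6 > 5 → no swap
j=2: v[2]=4 ≤ 5 → i=1, swap v[1],v[2] → [5, 4, 6, 4, 4, 6, 5]
j=3: v[3]=4 ≤ 5 → i=2, swap v[2],v[3] → [5, 4, 4, 6, 4, 6, 5]
j=4: v[4]=4 ≤ 5 → i=3, swap v[3],v[4] → [5, 4, 4, 4, 6, 6, 5]
j=5: v[5]=6 > 5 → no swap
final swap v[4],v[6] → [5, 4, 4, 4, 5, 6, 6]; return 4

[5, 4, 4, 4, 5, 6, 6]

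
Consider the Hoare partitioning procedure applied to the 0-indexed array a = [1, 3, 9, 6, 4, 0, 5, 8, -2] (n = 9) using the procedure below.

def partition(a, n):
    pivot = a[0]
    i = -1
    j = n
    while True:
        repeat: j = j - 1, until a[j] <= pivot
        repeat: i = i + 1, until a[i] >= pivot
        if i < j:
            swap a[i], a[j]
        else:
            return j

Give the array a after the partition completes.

pivot = a[0] = 1; i = -1, j = 9
j→8 (a[8]=-2≤1), i→0 (a[0]=1≥1); i<j, swap → [-2, 3, 9, 6, 4, 0, 5, 8, 1]
j→5 (a[5]=0≤1), i→1 (a[1]=3≥1); i<j, swap → [-2, 0, 9, 6, 4, 3, 5, 8, 1]
j→1, i→2; i≥j, return j=1. a = [-2, 0, 9, 6, 4, 3, 5, 8, 1]

[-2, 0, 9, 6, 4, 3, 5, 8, 1]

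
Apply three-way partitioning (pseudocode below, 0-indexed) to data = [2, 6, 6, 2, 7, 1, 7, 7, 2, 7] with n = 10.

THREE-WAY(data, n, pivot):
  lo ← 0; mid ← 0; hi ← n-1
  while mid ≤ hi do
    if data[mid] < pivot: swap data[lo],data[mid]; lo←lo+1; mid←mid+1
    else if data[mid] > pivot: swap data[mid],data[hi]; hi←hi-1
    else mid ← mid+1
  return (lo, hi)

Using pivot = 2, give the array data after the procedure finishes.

[1, 2, 2, 2, 7, 7, 7, 6, 7, 6]

lo=0 mid=0 hi=9
2=2: mid=1
6>2: swap(1,9), hi=8 ⇒ [2, 7, 6, 2, 7, 1, 7, 7, 2, 6]
7>2: swap(1,8), hi=7 ⇒ [2, 2, 6, 2, 7, 1, 7, 7, 7, 6]
2=2: mid=2
6>2: swap(2,7), hi=6 ⇒ [2, 2, 7, 2, 7, 1, 7, 6, 7, 6]
7>2: swap(2,6), hi=5 ⇒ [2, 2, 7, 2, 7, 1, 7, 6, 7, 6]
7>2: swap(2,5), hi=4 ⇒ [2, 2, 1, 2, 7, 7, 7, 6, 7, 6]
1<2: swap(0,2), lo=1 mid=3 ⇒ [1, 2, 2, 2, 7, 7, 7, 6, 7, 6]
2=2: mid=4
7>2: swap(4,4), hi=3 ⇒ [1, 2, 2, 2, 7, 7, 7, 6, 7, 6]
done. lo=1 hi=3; data=[1, 2, 2, 2, 7, 7, 7, 6, 7, 6]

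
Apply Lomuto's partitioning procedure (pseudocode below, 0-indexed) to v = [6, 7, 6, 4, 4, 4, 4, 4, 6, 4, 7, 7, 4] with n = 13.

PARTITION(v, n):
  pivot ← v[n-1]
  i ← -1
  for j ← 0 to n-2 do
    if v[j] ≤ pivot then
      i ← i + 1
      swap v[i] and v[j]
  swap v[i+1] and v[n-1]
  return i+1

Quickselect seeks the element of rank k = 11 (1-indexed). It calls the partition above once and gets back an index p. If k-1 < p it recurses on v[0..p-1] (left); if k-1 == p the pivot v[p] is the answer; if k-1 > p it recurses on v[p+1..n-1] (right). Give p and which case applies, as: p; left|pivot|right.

6; right

pivot = v[12] = 4; i = -1
j=0: v[0]=6 > 4 → no swap
j=1: v[1]=7 > 4 → no swap
j=2: v[2]=6 > 4 → no swap
j=3: v[3]=4 ≤ 4 → i=0, swap v[0],v[3] → [4, 7, 6, 6, 4, 4, 4, 4, 6, 4, 7, 7, 4]
j=4: v[4]=4 ≤ 4 → i=1, swap v[1],v[4] → [4, 4, 6, 6, 7, 4, 4, 4, 6, 4, 7, 7, 4]
j=5: v[5]=4 ≤ 4 → i=2, swap v[2],v[5] → [4, 4, 4, 6, 7, 6, 4, 4, 6, 4, 7, 7, 4]
j=6: v[6]=4 ≤ 4 → i=3, swap v[3],v[6] → [4, 4, 4, 4, 7, 6, 6, 4, 6, 4, 7, 7, 4]
j=7: v[7]=4 ≤ 4 → i=4, swap v[4],v[7] → [4, 4, 4, 4, 4, 6, 6, 7, 6, 4, 7, 7, 4]
j=8: v[8]=6 > 4 → no swap
j=9: v[9]=4 ≤ 4 → i=5, swap v[5],v[9] → [4, 4, 4, 4, 4, 4, 6, 7, 6, 6, 7, 7, 4]
j=10: v[10]=7 > 4 → no swap
j=11: v[11]=7 > 4 → no swap
final swap v[6],v[12] → [4, 4, 4, 4, 4, 4, 4, 7, 6, 6, 7, 7, 6]; return 6
p = 6; k-1 = 10 > 6 ⇒ right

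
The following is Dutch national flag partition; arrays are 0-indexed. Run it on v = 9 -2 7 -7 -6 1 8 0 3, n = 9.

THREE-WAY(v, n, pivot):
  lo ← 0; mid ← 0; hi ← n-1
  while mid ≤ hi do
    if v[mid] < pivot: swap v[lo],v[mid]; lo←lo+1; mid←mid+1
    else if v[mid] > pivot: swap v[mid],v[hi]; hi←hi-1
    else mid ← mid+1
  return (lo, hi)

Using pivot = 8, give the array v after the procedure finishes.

3 -2 7 -7 -6 1 0 8 9

lo=0 mid=0 hi=8
9>8: swap(0,8), hi=7 ⇒ 3 -2 7 -7 -6 1 8 0 9
3<8: swap(0,0), lo=1 mid=1 ⇒ 3 -2 7 -7 -6 1 8 0 9
-2<8: swap(1,1), lo=2 mid=2 ⇒ 3 -2 7 -7 -6 1 8 0 9
7<8: swap(2,2), lo=3 mid=3 ⇒ 3 -2 7 -7 -6 1 8 0 9
-7<8: swap(3,3), lo=4 mid=4 ⇒ 3 -2 7 -7 -6 1 8 0 9
-6<8: swap(4,4), lo=5 mid=5 ⇒ 3 -2 7 -7 -6 1 8 0 9
1<8: swap(5,5), lo=6 mid=6 ⇒ 3 -2 7 -7 -6 1 8 0 9
8=8: mid=7
0<8: swap(6,7), lo=7 mid=8 ⇒ 3 -2 7 -7 -6 1 0 8 9
done. lo=7 hi=7; v=3 -2 7 -7 -6 1 0 8 9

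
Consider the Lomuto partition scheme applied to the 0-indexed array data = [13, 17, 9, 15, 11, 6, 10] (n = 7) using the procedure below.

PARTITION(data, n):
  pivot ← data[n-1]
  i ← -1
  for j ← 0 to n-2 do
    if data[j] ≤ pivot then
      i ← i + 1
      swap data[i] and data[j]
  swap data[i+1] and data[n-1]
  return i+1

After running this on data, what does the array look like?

[9, 6, 10, 15, 11, 17, 13]

pivot=10, i=-1
j=0: 13>10, skip
j=1: 17>10, skip
j=2: 9≤10, i=0, swap(0,2) ⇒ [9, 17, 13, 15, 11, 6, 10]
j=3: 15>10, skip
j=4: 11>10, skip
j=5: 6≤10, i=1, swap(1,5) ⇒ [9, 6, 13, 15, 11, 17, 10]
swap(2,6) ⇒ [9, 6, 10, 15, 11, 17, 13]; return 2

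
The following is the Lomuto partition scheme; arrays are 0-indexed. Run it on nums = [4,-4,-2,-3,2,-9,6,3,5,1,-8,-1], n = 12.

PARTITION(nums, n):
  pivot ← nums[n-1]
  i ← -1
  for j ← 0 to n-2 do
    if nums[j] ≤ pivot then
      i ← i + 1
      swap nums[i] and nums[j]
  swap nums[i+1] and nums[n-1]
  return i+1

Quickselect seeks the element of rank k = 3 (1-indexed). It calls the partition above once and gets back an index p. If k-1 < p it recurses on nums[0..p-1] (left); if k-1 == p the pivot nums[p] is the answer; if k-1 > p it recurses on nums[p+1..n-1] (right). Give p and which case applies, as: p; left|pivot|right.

5; left

pivot=-1, i=-1
j=0: 4>-1, skip
j=1: -4≤-1, i=0, swap(0,1) ⇒ [-4,4,-2,-3,2,-9,6,3,5,1,-8,-1]
j=2: -2≤-1, i=1, swap(1,2) ⇒ [-4,-2,4,-3,2,-9,6,3,5,1,-8,-1]
j=3: -3≤-1, i=2, swap(2,3) ⇒ [-4,-2,-3,4,2,-9,6,3,5,1,-8,-1]
j=4: 2>-1, skip
j=5: -9≤-1, i=3, swap(3,5) ⇒ [-4,-2,-3,-9,2,4,6,3,5,1,-8,-1]
j=6: 6>-1, skip
j=7: 3>-1, skip
j=8: 5>-1, skip
j=9: 1>-1, skip
j=10: -8≤-1, i=4, swap(4,10) ⇒ [-4,-2,-3,-9,-8,4,6,3,5,1,2,-1]
swap(5,11) ⇒ [-4,-2,-3,-9,-8,-1,6,3,5,1,2,4]; return 5
p = 5; k-1 = 2 < 5 ⇒ left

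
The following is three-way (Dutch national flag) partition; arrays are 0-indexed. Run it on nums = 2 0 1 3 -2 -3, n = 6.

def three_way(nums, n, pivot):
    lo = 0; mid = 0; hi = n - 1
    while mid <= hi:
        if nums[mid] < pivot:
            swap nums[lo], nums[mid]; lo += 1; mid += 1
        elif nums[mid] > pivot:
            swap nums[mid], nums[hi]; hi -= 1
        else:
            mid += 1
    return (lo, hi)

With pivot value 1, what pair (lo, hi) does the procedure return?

(3, 3)

pivot = 1; lo=0, mid=0, hi=5
nums[mid]=2>1: swap nums[0],nums[5]; hi=4 → -3 0 1 3 -2 2
nums[mid]=-3<1: swap nums[0],nums[0]; lo=1,mid=1 → -3 0 1 3 -2 2
nums[mid]=0<1: swap nums[1],nums[1]; lo=2,mid=2 → -3 0 1 3 -2 2
nums[mid]=1=1: mid=3
nums[mid]=3>1: swap nums[3],nums[4]; hi=3 → -3 0 1 -2 3 2
nums[mid]=-2<1: swap nums[2],nums[3]; lo=3,mid=4 → -3 0 -2 1 3 2
end: lo=3, hi=3; nums = -3 0 -2 1 3 2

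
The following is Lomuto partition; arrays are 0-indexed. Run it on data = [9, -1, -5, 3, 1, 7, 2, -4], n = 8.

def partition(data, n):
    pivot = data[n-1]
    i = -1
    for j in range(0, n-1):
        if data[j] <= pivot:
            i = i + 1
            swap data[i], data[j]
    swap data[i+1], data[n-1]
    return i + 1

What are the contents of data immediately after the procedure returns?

pivot=-4, i=-1
j=0: 9>-4, skip
j=1: -1>-4, skip
j=2: -5≤-4, i=0, swap(0,2) ⇒ [-5, -1, 9, 3, 1, 7, 2, -4]
j=3: 3>-4, skip
j=4: 1>-4, skip
j=5: 7>-4, skip
j=6: 2>-4, skip
swap(1,7) ⇒ [-5, -4, 9, 3, 1, 7, 2, -1]; return 1

[-5, -4, 9, 3, 1, 7, 2, -1]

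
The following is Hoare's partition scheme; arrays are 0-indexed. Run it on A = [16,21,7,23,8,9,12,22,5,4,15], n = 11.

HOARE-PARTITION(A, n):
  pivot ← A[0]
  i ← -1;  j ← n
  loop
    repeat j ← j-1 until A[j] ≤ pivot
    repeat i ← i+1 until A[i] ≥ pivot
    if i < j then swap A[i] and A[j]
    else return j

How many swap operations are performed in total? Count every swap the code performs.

pivot=16
j stops at 10 (15), i stops at 0 (16); swap ⇒ [15,21,7,23,8,9,12,22,5,4,16]
j stops at 9 (4), i stops at 1 (21); swap ⇒ [15,4,7,23,8,9,12,22,5,21,16]
j stops at 8 (5), i stops at 3 (23); swap ⇒ [15,4,7,5,8,9,12,22,23,21,16]
j stops at 6, i stops at 7; i≥j ⇒ return 6. A=[15,4,7,5,8,9,12,22,23,21,16]

3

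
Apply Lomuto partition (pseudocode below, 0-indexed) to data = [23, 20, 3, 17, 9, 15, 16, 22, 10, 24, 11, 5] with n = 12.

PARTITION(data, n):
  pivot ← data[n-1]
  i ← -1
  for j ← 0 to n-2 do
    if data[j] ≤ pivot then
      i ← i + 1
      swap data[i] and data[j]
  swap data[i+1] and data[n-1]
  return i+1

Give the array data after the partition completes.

[3, 5, 23, 17, 9, 15, 16, 22, 10, 24, 11, 20]

pivot=5, i=-1
j=0: 23>5, skip
j=1: 20>5, skip
j=2: 3≤5, i=0, swap(0,2) ⇒ [3, 20, 23, 17, 9, 15, 16, 22, 10, 24, 11, 5]
j=3: 17>5, skip
j=4: 9>5, skip
j=5: 15>5, skip
j=6: 16>5, skip
j=7: 22>5, skip
j=8: 10>5, skip
j=9: 24>5, skip
j=10: 11>5, skip
swap(1,11) ⇒ [3, 5, 23, 17, 9, 15, 16, 22, 10, 24, 11, 20]; return 1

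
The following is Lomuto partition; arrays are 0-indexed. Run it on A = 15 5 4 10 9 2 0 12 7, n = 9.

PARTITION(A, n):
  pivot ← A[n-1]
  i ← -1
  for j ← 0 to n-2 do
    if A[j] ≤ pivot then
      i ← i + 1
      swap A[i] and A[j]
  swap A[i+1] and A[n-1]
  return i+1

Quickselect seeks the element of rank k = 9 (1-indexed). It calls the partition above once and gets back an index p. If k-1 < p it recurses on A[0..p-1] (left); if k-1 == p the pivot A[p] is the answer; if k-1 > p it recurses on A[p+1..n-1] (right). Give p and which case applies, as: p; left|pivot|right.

pivot = A[8] = 7; i = -1
j=0: A[0]=15 > 7 → no swap
j=1: A[1]=5 ≤ 7 → i=0, swap A[0],A[1] → 5 15 4 10 9 2 0 12 7
j=2: A[2]=4 ≤ 7 → i=1, swap A[1],A[2] → 5 4 15 10 9 2 0 12 7
j=3: A[3]=10 > 7 → no swap
j=4: A[4]=9 > 7 → no swap
j=5: A[5]=2 ≤ 7 → i=2, swap A[2],A[5] → 5 4 2 10 9 15 0 12 7
j=6: A[6]=0 ≤ 7 → i=3, swap A[3],A[6] → 5 4 2 0 9 15 10 12 7
j=7: A[7]=12 > 7 → no swap
final swap A[4],A[8] → 5 4 2 0 7 15 10 12 9; return 4
p = 4; k-1 = 8 > 4 ⇒ right

4; right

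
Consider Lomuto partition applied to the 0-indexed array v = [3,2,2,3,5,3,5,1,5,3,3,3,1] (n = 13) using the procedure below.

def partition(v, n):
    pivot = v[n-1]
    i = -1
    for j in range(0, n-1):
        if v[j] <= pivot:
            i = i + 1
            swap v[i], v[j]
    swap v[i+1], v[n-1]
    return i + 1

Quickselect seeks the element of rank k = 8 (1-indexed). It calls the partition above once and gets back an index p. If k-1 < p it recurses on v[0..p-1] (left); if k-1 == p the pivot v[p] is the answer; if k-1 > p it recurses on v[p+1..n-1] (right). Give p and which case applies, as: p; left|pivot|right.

pivot = v[12] = 1; i = -1
j=0: v[0]=3 > 1 → no swap
j=1: v[1]=2 > 1 → no swap
j=2: v[2]=2 > 1 → no swap
j=3: v[3]=3 > 1 → no swap
j=4: v[4]=5 > 1 → no swap
j=5: v[5]=3 > 1 → no swap
j=6: v[6]=5 > 1 → no swap
j=7: v[7]=1 ≤ 1 → i=0, swap v[0],v[7] → [1,2,2,3,5,3,5,3,5,3,3,3,1]
j=8: v[8]=5 > 1 → no swap
j=9: v[9]=3 > 1 → no swap
j=10: v[10]=3 > 1 → no swap
j=11: v[11]=3 > 1 → no swap
final swap v[1],v[12] → [1,1,2,3,5,3,5,3,5,3,3,3,2]; return 1
p = 1; k-1 = 7 > 1 ⇒ right

1; right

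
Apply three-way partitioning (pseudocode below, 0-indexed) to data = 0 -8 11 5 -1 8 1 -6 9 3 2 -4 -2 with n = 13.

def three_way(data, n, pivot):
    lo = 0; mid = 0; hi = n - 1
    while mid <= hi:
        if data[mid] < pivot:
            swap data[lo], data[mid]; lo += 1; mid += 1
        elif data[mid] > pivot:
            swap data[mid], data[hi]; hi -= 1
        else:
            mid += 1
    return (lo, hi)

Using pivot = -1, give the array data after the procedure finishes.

lo=0 mid=0 hi=12
0>-1: swap(0,12), hi=11 ⇒ -2 -8 11 5 -1 8 1 -6 9 3 2 -4 0
-2<-1: swap(0,0), lo=1 mid=1 ⇒ -2 -8 11 5 -1 8 1 -6 9 3 2 -4 0
-8<-1: swap(1,1), lo=2 mid=2 ⇒ -2 -8 11 5 -1 8 1 -6 9 3 2 -4 0
11>-1: swap(2,11), hi=10 ⇒ -2 -8 -4 5 -1 8 1 -6 9 3 2 11 0
-4<-1: swap(2,2), lo=3 mid=3 ⇒ -2 -8 -4 5 -1 8 1 -6 9 3 2 11 0
5>-1: swap(3,10), hi=9 ⇒ -2 -8 -4 2 -1 8 1 -6 9 3 5 11 0
2>-1: swap(3,9), hi=8 ⇒ -2 -8 -4 3 -1 8 1 -6 9 2 5 11 0
3>-1: swap(3,8), hi=7 ⇒ -2 -8 -4 9 -1 8 1 -6 3 2 5 11 0
9>-1: swap(3,7), hi=6 ⇒ -2 -8 -4 -6 -1 8 1 9 3 2 5 11 0
-6<-1: swap(3,3), lo=4 mid=4 ⇒ -2 -8 -4 -6 -1 8 1 9 3 2 5 11 0
-1=-1: mid=5
8>-1: swap(5,6), hi=5 ⇒ -2 -8 -4 -6 -1 1 8 9 3 2 5 11 0
1>-1: swap(5,5), hi=4 ⇒ -2 -8 -4 -6 -1 1 8 9 3 2 5 11 0
done. lo=4 hi=4; data=-2 -8 -4 -6 -1 1 8 9 3 2 5 11 0

-2 -8 -4 -6 -1 1 8 9 3 2 5 11 0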